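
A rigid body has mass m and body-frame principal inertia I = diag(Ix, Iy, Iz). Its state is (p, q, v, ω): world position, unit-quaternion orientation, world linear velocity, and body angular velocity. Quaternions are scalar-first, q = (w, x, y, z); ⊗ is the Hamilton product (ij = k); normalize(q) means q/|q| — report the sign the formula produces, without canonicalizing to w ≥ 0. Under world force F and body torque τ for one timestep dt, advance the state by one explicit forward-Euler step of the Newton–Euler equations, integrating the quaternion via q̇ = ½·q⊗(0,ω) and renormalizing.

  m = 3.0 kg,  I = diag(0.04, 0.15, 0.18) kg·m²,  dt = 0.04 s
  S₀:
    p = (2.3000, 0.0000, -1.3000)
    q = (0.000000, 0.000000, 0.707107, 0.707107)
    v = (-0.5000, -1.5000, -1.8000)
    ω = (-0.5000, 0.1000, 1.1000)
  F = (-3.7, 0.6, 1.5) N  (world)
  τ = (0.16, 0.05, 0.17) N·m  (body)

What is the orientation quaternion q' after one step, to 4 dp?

2q̇ = q⊗(0,ω) = (-0.8485284, 0.7071070, -0.3535535, 0.3535535)
q' = normalize(q + ½dt·q⊗(0,ω)) = (-0.0170, 0.0141, 0.6998, 0.7140)

q' = (-0.0170, 0.0141, 0.6998, 0.7140)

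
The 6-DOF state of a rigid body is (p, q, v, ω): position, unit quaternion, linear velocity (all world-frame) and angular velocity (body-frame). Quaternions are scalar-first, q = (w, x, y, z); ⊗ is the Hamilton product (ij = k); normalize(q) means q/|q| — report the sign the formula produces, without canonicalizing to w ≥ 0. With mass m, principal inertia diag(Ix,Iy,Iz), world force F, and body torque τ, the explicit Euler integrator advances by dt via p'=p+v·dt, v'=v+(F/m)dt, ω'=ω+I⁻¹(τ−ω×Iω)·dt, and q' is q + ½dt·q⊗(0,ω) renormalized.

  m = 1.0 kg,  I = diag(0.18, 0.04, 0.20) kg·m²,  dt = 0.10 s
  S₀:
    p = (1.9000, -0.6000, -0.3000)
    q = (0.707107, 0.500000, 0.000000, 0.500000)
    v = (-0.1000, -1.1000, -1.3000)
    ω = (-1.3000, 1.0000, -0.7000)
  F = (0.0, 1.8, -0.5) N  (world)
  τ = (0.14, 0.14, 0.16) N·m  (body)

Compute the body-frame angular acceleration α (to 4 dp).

α = (1.4000, 3.9550, -0.1100)

precession coupling ω×(Iω) = (-0.1120, -0.0182, 0.1820)
angular accel α = (1.4000, 3.9550, -0.1100)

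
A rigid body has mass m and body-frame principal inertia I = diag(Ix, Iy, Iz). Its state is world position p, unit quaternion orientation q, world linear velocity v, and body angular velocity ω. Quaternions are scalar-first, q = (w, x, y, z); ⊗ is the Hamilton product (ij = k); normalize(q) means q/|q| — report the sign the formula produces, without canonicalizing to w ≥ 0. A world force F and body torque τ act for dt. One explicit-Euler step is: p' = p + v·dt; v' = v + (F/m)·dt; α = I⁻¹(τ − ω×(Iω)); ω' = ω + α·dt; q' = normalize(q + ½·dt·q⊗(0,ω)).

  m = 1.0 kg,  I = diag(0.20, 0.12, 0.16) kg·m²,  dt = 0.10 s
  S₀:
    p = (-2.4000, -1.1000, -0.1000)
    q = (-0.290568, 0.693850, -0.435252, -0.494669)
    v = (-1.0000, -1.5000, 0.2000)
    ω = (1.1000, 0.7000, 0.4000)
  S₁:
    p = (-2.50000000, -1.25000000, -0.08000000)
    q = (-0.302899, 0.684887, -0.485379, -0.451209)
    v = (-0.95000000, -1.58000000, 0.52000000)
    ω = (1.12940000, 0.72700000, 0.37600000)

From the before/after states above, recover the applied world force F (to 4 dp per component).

F = (0.5000, -0.8000, 3.2000)

velocity change Δv = (0.05000000, -0.08000000, 0.32000000)
m·(v₁−v₀)/dt = (0.5000, -0.8000, 3.2000)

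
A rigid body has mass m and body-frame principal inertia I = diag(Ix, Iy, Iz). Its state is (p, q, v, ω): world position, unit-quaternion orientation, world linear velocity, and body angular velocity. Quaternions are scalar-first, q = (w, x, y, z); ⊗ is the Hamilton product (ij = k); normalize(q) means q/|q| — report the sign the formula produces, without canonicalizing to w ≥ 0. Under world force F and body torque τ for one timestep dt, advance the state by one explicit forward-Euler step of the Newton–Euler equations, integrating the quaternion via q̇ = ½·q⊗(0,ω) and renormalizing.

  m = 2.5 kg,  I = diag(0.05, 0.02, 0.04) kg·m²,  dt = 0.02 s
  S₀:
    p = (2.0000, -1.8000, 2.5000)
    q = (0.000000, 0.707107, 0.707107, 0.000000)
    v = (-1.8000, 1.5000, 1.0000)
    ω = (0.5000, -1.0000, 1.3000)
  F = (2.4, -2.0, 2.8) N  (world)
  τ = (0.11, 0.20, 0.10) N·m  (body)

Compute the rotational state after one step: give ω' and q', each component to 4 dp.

ω×(Iω) gyroscopic = (-0.0260, 0.0065, 0.0150)
angular accel α = (2.7200, 9.6750, 2.1250)
ω + α·dt = (0.5544, -0.8065, 1.3425)
2q̇ = q⊗(0,ω) = (0.3535535, 0.9192391, -0.9192391, -1.0606605)
q + ½dt·q⊗(0,ω), renormalized = (0.0035, 0.7162, 0.6978, -0.0106)

ω' = (0.5544, -0.8065, 1.3425)
q' = (0.0035, 0.7162, 0.6978, -0.0106)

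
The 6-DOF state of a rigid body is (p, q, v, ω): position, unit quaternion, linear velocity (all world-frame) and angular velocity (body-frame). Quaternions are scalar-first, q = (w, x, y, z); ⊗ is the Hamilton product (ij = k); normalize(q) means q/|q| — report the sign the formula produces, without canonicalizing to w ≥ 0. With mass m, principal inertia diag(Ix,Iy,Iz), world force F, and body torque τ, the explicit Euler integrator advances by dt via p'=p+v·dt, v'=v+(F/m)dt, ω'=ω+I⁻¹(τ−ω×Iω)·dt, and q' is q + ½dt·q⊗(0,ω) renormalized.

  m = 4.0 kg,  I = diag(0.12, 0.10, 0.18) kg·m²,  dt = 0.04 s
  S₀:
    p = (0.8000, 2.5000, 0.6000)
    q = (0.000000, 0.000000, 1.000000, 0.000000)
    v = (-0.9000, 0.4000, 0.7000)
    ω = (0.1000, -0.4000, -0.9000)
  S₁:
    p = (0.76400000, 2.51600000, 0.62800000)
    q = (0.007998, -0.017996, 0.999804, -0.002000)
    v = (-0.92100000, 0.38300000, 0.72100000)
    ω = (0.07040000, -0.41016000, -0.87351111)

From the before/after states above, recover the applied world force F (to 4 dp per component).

F = (-2.1000, -1.7000, 2.1000)

v₁ − v₀ = (-0.02100000, -0.01700000, 0.02100000)
m·(v₁−v₀)/dt = (-2.1000, -1.7000, 2.1000)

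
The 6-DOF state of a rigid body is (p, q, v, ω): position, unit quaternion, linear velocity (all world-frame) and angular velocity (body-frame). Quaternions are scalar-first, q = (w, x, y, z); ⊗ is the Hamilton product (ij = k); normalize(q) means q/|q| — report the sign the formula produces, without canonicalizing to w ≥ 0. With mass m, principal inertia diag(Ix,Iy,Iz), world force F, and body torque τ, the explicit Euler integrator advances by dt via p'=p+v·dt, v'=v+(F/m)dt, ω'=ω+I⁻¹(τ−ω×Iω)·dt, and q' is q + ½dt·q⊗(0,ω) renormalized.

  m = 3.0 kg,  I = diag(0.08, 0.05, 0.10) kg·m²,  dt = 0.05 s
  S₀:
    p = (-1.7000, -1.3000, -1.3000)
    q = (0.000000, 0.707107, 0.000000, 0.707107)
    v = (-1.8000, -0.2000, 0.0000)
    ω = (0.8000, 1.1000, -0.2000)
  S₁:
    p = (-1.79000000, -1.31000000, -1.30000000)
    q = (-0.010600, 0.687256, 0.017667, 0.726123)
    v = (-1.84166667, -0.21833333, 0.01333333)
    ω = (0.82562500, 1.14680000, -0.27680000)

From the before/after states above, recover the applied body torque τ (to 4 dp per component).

ω₁ − ω₀ = (0.02562500, 0.04680000, -0.07680000)
ω₀×(Iω₀) = (-0.0110, 0.0032, -0.0264)
I·α + gyro = (0.0300, 0.0500, -0.1800)

τ = (0.0300, 0.0500, -0.1800)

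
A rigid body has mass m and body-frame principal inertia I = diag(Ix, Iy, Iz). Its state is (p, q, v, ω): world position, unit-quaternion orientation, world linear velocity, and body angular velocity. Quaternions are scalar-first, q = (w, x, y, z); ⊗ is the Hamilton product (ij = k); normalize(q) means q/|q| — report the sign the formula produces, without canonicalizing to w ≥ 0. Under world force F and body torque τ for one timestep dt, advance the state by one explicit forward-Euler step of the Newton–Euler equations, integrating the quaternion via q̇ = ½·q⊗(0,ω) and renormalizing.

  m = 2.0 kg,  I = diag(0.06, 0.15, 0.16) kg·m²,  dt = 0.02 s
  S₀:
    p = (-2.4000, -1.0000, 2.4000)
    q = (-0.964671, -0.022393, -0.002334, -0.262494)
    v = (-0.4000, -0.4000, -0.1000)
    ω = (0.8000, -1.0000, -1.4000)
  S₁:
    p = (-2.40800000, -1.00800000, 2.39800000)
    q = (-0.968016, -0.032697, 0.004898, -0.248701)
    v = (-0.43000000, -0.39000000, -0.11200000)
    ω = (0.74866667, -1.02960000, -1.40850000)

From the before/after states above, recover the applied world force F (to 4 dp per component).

Δv = v₁−v₀ = (-0.03000000, 0.01000000, -0.01200000)
F = m·Δv/dt = (-3.0000, 1.0000, -1.2000)

F = (-3.0000, 1.0000, -1.2000)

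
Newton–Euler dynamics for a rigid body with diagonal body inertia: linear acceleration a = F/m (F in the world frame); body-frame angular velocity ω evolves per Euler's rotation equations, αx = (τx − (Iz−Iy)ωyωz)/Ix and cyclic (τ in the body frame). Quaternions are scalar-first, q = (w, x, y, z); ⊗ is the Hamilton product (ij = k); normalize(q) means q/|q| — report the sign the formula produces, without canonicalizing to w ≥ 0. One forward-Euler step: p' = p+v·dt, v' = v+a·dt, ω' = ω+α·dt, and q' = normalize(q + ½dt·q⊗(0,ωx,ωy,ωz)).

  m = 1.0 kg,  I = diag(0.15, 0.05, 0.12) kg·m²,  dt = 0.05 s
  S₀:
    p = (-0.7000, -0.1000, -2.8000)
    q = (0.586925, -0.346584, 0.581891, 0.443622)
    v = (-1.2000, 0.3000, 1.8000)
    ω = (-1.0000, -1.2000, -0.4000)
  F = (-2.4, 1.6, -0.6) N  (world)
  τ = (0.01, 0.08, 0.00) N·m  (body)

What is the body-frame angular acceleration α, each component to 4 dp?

α = (-0.1573, 1.3600, 1.0000)

gyro term ω×Iω = (0.0336, 0.0120, -0.1200)
α = I⁻¹(τ − ω×Iω) = (-0.1573, 1.3600, 1.0000)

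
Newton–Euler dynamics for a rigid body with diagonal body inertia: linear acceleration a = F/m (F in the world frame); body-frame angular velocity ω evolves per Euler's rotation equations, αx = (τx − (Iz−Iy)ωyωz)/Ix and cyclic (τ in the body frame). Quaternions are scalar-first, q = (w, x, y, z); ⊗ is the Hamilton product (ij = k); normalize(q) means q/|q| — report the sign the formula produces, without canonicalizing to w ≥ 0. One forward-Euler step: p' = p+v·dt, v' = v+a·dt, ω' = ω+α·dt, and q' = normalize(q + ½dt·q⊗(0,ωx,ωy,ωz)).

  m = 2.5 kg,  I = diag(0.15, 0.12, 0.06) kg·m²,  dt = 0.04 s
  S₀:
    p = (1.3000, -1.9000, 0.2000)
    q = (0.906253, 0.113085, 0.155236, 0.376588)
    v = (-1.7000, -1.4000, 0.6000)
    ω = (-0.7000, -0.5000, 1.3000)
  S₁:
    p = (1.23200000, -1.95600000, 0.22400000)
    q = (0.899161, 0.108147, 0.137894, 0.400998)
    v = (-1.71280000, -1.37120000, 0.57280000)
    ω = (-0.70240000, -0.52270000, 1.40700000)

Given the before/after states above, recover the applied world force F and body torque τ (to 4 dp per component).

Δω = ω₁−ω₀ = (-0.00240000, -0.02270000, 0.10700000)
gyro term ω₀×Iω₀ = (0.0390, -0.0819, -0.0105)
applied torque τ = (0.0300, -0.1500, 0.1500)
v₁ − v₀ = (-0.01280000, 0.02880000, -0.02720000)
applied force F = (-0.8000, 1.8000, -1.7000)

F = (-0.8000, 1.8000, -1.7000)
τ = (0.0300, -0.1500, 0.1500)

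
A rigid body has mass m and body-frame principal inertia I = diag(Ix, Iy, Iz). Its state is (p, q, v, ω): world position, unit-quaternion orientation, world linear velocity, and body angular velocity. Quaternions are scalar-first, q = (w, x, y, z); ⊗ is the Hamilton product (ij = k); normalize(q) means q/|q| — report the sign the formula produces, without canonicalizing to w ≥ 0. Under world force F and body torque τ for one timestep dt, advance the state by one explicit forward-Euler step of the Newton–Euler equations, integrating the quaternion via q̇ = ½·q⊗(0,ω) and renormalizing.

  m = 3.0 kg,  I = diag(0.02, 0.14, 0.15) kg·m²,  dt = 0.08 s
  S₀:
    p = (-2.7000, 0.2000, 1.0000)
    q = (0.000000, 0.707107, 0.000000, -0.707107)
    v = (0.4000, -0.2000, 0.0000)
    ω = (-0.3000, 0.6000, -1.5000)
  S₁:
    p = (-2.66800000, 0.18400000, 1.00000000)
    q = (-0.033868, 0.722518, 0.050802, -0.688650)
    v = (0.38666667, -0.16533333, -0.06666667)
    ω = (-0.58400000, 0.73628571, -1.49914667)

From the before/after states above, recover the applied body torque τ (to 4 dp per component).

τ = (-0.0800, 0.1800, -0.0200)

rate change Δω = (-0.28400000, 0.13628571, 0.00085333)
applied torque τ = (-0.0800, 0.1800, -0.0200)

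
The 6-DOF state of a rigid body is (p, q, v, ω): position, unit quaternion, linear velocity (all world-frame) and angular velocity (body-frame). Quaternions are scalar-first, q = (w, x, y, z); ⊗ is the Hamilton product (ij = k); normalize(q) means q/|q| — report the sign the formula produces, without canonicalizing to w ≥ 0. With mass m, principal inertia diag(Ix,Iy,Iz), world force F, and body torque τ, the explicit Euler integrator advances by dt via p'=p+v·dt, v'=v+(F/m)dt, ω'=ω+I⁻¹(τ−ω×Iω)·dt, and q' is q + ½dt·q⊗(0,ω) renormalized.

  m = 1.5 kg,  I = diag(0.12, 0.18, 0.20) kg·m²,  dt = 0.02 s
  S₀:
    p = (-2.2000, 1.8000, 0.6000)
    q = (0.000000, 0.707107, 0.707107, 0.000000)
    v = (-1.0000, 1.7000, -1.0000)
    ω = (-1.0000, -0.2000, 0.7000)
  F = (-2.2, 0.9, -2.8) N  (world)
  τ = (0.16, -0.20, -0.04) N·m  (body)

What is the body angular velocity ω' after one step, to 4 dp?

gyro term ω×Iω = (-0.0028, 0.0560, 0.0120)
α = I⁻¹(τ − ω×Iω) = (1.3567, -1.4222, -0.2600)
ω + α·dt = (-0.9729, -0.2284, 0.6948)

ω' = (-0.9729, -0.2284, 0.6948)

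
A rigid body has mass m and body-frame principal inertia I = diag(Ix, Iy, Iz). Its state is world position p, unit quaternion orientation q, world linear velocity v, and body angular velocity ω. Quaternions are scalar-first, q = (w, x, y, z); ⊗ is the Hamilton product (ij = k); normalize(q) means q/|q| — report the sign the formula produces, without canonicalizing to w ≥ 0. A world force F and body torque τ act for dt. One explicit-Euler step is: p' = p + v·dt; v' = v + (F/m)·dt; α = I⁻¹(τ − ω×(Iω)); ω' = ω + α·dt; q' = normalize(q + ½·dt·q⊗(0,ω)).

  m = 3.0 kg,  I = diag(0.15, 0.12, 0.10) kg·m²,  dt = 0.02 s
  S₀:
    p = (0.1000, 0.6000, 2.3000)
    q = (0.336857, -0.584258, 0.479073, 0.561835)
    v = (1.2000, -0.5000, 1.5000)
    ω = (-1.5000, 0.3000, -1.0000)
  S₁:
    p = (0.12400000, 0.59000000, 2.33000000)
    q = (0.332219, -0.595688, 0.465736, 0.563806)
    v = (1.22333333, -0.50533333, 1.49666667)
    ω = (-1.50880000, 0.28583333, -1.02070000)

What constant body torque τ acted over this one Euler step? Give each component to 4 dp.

rate change Δω = (-0.00880000, -0.01416667, -0.02070000)
gyro term ω₀×Iω₀ = (0.0060, 0.0750, 0.0135)
τ = I·(Δω/dt) + ω₀×(Iω₀) = (-0.0600, -0.0100, -0.0900)

τ = (-0.0600, -0.0100, -0.0900)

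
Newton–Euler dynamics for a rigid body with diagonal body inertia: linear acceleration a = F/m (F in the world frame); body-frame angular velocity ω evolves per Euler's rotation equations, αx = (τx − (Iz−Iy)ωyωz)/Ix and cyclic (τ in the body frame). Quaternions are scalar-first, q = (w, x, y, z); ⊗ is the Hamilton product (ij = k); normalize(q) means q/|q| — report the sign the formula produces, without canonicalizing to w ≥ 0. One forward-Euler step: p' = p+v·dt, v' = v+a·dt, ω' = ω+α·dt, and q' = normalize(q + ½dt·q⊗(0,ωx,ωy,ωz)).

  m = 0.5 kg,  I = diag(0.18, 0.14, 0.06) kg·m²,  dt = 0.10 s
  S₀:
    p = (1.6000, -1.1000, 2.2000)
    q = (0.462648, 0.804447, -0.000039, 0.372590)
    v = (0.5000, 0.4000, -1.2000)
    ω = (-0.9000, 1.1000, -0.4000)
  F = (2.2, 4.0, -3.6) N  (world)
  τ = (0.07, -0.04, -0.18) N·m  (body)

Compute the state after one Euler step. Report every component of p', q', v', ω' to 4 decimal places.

(τ − ω×Iω)/I = (0.1933, -0.5943, -3.6600)
ω' = ω + α·dt = (-0.8807, 1.0406, -0.7660)
q⊗(0,ω) = (0.8730812, -0.8262166, 0.4953606, 0.6997974)
q' = normalize(q + ½dt·q⊗(0,ω)) = (0.5049, 0.7611, 0.0247, 0.4065)
new position p' = (1.6500, -1.0600, 2.0800)
v' = v + a·dt = (0.9400, 1.2000, -1.9200)

p' = (1.6500, -1.0600, 2.0800)
q' = (0.5049, 0.7611, 0.0247, 0.4065)
v' = (0.9400, 1.2000, -1.9200)
ω' = (-0.8807, 1.0406, -0.7660)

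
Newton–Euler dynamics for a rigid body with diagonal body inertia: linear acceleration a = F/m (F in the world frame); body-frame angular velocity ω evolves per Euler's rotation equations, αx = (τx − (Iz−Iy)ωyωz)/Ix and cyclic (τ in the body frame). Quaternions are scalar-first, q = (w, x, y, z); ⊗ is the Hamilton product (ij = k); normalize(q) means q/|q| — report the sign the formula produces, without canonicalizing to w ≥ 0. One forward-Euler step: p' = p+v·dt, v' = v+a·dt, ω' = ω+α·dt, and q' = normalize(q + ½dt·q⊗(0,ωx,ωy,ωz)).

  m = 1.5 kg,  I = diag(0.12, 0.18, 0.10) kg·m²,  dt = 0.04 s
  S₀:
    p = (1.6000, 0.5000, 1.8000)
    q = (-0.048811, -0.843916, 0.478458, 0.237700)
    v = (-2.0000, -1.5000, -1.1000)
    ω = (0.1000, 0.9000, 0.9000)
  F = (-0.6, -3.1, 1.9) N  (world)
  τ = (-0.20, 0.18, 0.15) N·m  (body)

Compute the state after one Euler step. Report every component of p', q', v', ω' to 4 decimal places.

p' = (1.5200, 0.4400, 1.7560)
q' = (-0.0600, -0.8394, 0.4931, 0.2206)
v' = (-2.0160, -1.5827, -1.0493)
ω' = (0.0549, 0.9396, 0.9578)

a = F/m = (-0.4000, -2.0667, 1.2667)
new position p' = (1.5200, 0.4400, 1.7560)
v' = v + a·dt = (-2.0160, -1.5827, -1.0493)
(τ − ω×Iω)/I = (-1.1267, 0.9900, 1.4460)
new body rate ω' = (0.0549, 0.9396, 0.9578)
Hamilton product q⊗(0,ω) = (-0.5601506, 0.2118011, 0.7393645, -0.8513001)
q' = normalize(q + ½dt·q⊗(0,ω)) = (-0.0600, -0.8394, 0.4931, 0.2206)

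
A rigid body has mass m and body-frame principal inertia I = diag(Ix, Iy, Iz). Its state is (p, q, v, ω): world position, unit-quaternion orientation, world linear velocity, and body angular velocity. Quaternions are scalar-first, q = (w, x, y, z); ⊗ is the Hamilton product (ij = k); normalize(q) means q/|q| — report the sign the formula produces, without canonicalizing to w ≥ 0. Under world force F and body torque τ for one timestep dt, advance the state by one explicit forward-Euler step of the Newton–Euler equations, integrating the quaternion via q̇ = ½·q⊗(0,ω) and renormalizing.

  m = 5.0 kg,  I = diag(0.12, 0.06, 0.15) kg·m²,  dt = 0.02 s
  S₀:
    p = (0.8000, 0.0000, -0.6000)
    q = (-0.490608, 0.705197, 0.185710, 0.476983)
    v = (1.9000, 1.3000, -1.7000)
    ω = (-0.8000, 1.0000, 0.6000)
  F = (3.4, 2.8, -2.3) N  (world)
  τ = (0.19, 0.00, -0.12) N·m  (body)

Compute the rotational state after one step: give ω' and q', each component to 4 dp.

ω' = (-0.7773, 0.9952, 0.5776)
q' = (-0.4896, 0.7054, 0.1727, 0.4825)

gyro term ω×Iω = (0.0540, 0.0144, 0.0480)
α = I⁻¹(τ − ω×Iω) = (1.1333, -0.2400, -1.1200)
ω' = ω + α·dt = (-0.7773, 0.9952, 0.5776)
q⊗(0,ω) = (0.0922578, 0.0269294, -1.2953126, 0.5594002)
updated quaternion q' = (-0.4896, 0.7054, 0.1727, 0.4825)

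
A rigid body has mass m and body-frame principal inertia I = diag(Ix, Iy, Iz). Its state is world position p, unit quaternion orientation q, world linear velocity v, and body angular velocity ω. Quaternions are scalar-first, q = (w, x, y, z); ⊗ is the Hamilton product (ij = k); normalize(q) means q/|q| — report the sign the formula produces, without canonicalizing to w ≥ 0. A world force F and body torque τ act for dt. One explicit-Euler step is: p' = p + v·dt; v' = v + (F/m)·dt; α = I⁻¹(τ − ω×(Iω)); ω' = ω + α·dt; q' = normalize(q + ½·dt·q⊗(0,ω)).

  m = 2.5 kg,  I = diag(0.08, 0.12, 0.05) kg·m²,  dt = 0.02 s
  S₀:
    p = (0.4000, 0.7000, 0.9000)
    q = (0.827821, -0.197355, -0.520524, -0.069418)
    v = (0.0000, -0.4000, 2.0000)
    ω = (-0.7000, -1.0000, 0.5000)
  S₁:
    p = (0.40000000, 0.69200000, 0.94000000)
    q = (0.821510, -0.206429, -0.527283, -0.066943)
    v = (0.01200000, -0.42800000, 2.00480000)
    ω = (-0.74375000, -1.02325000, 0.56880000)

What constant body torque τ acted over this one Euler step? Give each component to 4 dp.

τ = (-0.1400, -0.1500, 0.2000)

ω₁ − ω₀ = (-0.04375000, -0.02325000, 0.06880000)
I·α + gyro = (-0.1400, -0.1500, 0.2000)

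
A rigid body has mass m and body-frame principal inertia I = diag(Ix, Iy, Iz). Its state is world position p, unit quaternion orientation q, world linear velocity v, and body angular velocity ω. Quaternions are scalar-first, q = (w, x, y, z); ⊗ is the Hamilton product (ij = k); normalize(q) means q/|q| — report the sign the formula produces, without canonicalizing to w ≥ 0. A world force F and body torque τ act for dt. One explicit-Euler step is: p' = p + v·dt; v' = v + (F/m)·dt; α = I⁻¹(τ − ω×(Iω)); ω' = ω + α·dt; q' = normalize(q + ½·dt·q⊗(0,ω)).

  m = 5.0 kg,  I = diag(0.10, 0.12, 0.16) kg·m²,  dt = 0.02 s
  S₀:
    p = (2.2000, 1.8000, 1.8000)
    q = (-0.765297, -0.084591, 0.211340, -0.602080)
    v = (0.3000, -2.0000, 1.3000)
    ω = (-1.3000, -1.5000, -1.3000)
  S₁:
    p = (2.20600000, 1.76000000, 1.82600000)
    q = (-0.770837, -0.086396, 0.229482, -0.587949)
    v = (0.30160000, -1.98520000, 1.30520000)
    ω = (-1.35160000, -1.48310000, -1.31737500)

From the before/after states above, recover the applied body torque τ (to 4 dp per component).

rate change Δω = (-0.05160000, 0.01690000, -0.01737500)
applied torque τ = (-0.1800, 0.0000, -0.1000)

τ = (-0.1800, 0.0000, -0.1000)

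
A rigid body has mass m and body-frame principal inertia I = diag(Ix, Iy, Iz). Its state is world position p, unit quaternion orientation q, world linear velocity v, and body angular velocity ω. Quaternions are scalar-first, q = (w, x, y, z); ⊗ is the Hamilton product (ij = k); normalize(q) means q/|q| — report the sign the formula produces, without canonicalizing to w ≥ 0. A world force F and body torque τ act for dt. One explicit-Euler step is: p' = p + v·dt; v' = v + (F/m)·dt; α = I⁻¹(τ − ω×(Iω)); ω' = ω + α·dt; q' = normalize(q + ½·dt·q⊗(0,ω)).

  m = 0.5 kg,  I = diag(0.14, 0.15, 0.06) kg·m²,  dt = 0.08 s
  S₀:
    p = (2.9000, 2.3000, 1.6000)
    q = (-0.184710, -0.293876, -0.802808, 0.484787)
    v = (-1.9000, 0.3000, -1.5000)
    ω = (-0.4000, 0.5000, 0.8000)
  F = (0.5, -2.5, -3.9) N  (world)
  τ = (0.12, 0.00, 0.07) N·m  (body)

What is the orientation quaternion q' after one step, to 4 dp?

Hamilton product q⊗(0,ω) = (-0.1039760, -0.8107559, -0.0511690, -0.6158292)
updated quaternion q' = (-0.1887, -0.3260, -0.8042, 0.4598)

q' = (-0.1887, -0.3260, -0.8042, 0.4598)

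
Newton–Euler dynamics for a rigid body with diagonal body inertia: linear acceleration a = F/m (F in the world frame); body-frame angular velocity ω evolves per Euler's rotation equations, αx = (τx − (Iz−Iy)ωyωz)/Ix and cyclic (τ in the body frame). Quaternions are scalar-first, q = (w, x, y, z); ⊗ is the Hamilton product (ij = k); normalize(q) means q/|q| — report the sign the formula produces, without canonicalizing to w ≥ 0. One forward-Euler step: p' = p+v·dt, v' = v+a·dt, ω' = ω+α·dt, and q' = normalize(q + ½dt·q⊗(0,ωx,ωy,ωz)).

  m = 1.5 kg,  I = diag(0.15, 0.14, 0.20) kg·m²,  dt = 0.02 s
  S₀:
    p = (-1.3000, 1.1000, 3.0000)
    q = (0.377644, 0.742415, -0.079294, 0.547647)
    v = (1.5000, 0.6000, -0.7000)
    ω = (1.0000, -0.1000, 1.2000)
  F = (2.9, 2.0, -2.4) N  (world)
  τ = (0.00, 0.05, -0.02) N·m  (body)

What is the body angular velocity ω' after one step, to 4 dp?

precession coupling ω×(Iω) = (-0.0072, -0.0600, 0.0010)
α = I⁻¹(τ − ω×Iω) = (0.0480, 0.7857, -0.1050)
ω' = ω + α·dt = (1.0010, -0.0843, 1.1979)

ω' = (1.0010, -0.0843, 1.1979)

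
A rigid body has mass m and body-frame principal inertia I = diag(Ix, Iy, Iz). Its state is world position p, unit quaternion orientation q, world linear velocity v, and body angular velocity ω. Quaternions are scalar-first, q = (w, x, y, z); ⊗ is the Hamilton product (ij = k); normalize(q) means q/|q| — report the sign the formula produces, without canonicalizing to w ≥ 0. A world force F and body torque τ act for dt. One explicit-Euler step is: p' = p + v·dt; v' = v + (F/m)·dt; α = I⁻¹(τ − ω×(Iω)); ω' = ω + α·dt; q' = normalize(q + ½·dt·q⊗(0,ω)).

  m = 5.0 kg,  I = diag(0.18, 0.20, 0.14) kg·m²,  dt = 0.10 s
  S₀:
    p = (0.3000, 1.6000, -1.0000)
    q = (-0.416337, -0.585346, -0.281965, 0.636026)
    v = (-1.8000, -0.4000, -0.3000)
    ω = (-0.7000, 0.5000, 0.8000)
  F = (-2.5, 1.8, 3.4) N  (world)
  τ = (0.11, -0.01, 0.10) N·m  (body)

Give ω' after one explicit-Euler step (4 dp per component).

ω' = (-0.6256, 0.5062, 0.8764)

ω×(Iω) gyroscopic = (-0.0240, -0.0224, -0.0070)
(τ − ω×Iω)/I = (0.7444, 0.0620, 0.7643)
ω + α·dt = (-0.6256, 0.5062, 0.8764)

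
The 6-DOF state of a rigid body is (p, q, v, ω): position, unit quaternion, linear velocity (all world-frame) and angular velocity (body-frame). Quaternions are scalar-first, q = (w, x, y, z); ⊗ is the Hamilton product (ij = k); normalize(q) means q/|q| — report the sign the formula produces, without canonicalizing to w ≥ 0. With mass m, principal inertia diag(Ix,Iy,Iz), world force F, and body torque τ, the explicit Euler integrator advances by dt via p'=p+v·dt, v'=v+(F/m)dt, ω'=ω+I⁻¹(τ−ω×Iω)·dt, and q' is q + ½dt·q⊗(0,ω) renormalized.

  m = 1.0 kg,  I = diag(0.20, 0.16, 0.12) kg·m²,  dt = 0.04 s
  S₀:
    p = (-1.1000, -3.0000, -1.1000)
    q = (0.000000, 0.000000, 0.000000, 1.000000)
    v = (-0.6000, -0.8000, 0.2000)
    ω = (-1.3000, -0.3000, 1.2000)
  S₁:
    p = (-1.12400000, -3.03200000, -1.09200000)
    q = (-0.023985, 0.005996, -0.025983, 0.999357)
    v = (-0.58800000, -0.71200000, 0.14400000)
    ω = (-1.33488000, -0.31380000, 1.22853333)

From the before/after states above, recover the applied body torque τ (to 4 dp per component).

ω₁ − ω₀ = (-0.03488000, -0.01380000, 0.02853333)
gyro term ω₀×Iω₀ = (0.0144, -0.1248, -0.0156)
τ = I·(Δω/dt) + ω₀×(Iω₀) = (-0.1600, -0.1800, 0.0700)

τ = (-0.1600, -0.1800, 0.0700)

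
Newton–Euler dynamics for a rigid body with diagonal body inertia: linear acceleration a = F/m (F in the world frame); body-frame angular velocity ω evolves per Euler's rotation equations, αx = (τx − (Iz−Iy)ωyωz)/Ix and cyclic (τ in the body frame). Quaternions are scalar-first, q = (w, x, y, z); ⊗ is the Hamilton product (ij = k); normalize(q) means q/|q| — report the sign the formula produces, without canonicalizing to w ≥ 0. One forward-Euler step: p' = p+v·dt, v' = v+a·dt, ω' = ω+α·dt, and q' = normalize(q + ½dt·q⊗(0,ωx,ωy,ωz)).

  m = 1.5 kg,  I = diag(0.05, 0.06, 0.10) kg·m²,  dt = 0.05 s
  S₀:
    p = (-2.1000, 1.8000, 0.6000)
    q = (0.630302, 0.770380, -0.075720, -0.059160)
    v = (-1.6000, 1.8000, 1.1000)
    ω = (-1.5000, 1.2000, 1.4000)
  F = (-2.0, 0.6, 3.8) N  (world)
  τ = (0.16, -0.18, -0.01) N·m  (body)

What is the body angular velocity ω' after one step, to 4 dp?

precession coupling ω×(Iω) = (0.0672, 0.1050, -0.0180)
α = I⁻¹(τ − ω×Iω) = (1.8560, -4.7500, 0.0800)
ω' = ω + α·dt = (-1.4072, 0.9625, 1.4040)

ω' = (-1.4072, 0.9625, 1.4040)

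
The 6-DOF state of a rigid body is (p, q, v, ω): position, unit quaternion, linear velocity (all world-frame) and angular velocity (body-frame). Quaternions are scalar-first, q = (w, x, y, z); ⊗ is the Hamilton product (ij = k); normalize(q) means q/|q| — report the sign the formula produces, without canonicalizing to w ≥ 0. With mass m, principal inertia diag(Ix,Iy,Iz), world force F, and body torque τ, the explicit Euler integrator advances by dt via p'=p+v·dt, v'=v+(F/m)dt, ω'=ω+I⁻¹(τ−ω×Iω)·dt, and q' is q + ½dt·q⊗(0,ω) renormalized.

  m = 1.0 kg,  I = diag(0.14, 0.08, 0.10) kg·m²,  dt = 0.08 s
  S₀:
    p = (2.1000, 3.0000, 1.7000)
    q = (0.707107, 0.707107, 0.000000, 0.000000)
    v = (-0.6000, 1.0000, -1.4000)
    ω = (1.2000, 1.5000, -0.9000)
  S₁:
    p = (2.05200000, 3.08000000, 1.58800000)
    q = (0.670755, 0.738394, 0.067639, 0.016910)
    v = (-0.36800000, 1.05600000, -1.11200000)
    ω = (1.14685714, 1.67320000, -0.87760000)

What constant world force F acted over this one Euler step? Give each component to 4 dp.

Δv = v₁−v₀ = (0.23200000, 0.05600000, 0.28800000)
m·(v₁−v₀)/dt = (2.9000, 0.7000, 3.6000)

F = (2.9000, 0.7000, 3.6000)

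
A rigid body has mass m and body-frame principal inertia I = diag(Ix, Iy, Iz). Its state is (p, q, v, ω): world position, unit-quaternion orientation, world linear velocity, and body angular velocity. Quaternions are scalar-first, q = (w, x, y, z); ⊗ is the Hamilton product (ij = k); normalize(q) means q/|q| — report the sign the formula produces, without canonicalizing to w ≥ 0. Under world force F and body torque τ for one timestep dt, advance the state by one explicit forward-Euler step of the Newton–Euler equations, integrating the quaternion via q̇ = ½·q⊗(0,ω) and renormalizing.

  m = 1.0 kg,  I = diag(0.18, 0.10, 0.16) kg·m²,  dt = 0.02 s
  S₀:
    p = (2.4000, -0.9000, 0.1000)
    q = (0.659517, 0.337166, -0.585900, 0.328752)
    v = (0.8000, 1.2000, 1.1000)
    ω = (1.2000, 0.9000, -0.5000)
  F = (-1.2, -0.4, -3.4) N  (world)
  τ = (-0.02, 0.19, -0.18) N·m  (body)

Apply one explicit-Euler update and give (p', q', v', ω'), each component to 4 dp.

p' = (2.4160, -0.8760, 0.1220)
q' = (0.6623, 0.3450, -0.5743, 0.3355)
v' = (0.7760, 1.1920, 1.0320)
ω' = (1.2008, 0.9404, -0.5117)

(τ − ω×Iω)/I = (0.0389, 2.0200, -0.5850)
ω + α·dt = (1.2008, 0.9404, -0.5117)
q⊗(0,ω) = (0.2870868, 0.7884936, 1.1566507, 0.6767709)
q + ½dt·q⊗(0,ω), renormalized = (0.6623, 0.3450, -0.5743, 0.3355)
a = F/m = (-1.2000, -0.4000, -3.4000)
p + v·dt = (2.4160, -0.8760, 0.1220)
new velocity v' = (0.7760, 1.1920, 1.0320)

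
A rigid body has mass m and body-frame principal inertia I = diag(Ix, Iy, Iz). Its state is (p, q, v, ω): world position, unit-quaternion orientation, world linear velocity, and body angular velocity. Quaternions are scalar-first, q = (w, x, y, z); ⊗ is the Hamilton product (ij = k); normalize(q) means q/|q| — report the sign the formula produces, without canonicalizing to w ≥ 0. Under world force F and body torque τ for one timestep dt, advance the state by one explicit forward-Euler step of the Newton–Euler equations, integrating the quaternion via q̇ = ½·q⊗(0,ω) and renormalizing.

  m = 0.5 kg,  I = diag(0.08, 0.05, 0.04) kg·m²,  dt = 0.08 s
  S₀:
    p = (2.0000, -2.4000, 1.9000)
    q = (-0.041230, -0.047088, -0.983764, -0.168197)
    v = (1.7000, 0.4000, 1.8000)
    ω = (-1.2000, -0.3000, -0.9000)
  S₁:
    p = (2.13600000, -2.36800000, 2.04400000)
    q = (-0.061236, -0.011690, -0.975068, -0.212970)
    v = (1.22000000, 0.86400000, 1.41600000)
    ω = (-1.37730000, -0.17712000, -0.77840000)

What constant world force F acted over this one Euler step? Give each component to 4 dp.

v₁ − v₀ = (-0.48000000, 0.46400000, -0.38400000)
F = m·Δv/dt = (-3.0000, 2.9000, -2.4000)

F = (-3.0000, 2.9000, -2.4000)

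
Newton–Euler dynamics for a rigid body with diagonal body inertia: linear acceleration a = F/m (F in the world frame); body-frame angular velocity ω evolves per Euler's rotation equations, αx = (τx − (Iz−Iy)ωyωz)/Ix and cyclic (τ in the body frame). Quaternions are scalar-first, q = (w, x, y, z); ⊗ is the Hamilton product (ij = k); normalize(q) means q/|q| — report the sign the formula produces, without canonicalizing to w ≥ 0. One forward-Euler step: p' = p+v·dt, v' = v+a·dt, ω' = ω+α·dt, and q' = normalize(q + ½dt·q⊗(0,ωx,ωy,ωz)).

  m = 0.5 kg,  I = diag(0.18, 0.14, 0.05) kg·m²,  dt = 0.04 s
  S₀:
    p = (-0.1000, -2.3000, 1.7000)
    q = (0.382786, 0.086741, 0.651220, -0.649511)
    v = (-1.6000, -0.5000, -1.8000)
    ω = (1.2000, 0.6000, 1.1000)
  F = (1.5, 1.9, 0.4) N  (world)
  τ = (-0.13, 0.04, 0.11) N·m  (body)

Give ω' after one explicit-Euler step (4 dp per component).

ω' = (1.1843, 0.5624, 1.2110)

(τ − ω×Iω)/I = (-0.3922, -0.9400, 2.7760)
new body rate ω' = (1.1843, 0.5624, 1.2110)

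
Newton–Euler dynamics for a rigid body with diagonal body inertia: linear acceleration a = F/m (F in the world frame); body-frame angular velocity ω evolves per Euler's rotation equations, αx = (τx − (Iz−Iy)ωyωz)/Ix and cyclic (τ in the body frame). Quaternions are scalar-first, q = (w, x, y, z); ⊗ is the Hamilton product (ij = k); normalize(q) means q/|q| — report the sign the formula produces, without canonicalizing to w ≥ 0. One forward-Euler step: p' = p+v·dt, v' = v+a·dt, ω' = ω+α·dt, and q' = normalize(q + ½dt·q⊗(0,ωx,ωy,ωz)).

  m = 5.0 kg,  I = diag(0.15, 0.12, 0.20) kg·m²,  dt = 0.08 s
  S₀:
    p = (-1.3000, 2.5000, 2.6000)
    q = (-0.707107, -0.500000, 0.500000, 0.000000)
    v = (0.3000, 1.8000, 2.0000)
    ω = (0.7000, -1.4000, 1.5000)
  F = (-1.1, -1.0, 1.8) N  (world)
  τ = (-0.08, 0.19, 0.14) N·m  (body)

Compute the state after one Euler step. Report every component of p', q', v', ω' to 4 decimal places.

(τ − ω×Iω)/I = (0.5867, 2.0208, 0.5530)
ω + α·dt = (0.7469, -1.2383, 1.5442)
q⊗(0,ω) = (1.0500000, 0.2550251, 1.7399498, -0.7106605)
q + ½dt·q⊗(0,ω), renormalized = (-0.6626, -0.4880, 0.5675, -0.0283)
a = (-0.2200, -0.2000, 0.3600)
p + v·dt = (-1.2760, 2.6440, 2.7600)
v' = v + a·dt = (0.2824, 1.7840, 2.0288)

p' = (-1.2760, 2.6440, 2.7600)
q' = (-0.6626, -0.4880, 0.5675, -0.0283)
v' = (0.2824, 1.7840, 2.0288)
ω' = (0.7469, -1.2383, 1.5442)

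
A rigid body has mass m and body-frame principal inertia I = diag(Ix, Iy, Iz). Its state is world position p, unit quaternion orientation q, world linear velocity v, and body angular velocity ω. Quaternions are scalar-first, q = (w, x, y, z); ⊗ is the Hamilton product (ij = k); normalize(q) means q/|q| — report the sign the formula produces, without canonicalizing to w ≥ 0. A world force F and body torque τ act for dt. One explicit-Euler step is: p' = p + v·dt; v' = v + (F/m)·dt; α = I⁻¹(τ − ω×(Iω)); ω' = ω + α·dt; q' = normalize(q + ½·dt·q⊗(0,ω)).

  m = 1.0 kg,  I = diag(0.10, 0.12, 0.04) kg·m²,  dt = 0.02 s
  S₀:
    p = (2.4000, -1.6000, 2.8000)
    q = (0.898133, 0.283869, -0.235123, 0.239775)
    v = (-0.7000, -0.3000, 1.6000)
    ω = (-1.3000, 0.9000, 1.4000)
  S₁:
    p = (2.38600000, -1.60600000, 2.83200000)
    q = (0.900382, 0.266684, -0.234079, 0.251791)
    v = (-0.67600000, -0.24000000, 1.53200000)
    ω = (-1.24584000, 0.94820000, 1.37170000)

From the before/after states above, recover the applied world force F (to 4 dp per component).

Δv = v₁−v₀ = (0.02400000, 0.06000000, -0.06800000)
applied force F = (1.2000, 3.0000, -3.4000)

F = (1.2000, 3.0000, -3.4000)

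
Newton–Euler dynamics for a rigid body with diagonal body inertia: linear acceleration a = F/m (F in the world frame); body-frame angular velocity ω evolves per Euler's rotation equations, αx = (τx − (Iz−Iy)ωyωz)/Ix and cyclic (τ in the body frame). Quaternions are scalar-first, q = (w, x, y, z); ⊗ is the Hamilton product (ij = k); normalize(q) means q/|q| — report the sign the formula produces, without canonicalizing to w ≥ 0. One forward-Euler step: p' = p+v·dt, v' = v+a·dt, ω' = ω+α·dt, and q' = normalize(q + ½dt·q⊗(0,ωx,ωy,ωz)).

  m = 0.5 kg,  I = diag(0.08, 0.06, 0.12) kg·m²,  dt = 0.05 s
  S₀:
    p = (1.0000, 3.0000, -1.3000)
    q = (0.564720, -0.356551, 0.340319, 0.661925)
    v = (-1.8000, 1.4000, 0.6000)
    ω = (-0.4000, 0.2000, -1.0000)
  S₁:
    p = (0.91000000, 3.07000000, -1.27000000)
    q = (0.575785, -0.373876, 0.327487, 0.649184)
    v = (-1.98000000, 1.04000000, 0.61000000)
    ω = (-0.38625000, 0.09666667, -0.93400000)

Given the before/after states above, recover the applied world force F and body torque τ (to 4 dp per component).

ω₁ − ω₀ = (0.01375000, -0.10333333, 0.06600000)
precession coupling = (-0.0120, -0.0160, 0.0016)
τ = I·(Δω/dt) + ω₀×(Iω₀) = (0.0100, -0.1400, 0.1600)
Δv = v₁−v₀ = (-0.18000000, -0.36000000, 0.01000000)
applied force F = (-1.8000, -3.6000, 0.1000)

F = (-1.8000, -3.6000, 0.1000)
τ = (0.0100, -0.1400, 0.1600)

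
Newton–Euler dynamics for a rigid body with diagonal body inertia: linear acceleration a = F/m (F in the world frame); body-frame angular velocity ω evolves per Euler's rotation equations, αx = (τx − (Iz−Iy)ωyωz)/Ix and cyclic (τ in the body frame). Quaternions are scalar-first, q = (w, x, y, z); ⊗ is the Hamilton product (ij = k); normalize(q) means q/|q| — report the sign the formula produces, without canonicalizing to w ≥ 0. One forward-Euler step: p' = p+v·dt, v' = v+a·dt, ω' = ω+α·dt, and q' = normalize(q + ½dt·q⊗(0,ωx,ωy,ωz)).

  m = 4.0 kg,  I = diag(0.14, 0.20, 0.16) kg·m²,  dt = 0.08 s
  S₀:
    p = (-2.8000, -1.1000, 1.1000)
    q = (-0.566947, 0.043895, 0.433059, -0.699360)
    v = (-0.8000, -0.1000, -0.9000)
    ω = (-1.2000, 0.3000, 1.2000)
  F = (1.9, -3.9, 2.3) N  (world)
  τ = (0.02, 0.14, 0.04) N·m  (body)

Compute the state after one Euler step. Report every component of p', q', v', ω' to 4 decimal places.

p' = (-2.8640, -1.1080, 1.0280)
q' = (-0.5352, 0.1001, 0.4566, -0.7036)
v' = (-0.7620, -0.1780, -0.8540)
ω' = (-1.1803, 0.3445, 1.2308)

ω×(Iω) gyroscopic = (-0.0144, 0.0288, -0.0216)
angular accel α = (0.2457, 0.5560, 0.3850)
new body rate ω' = (-1.1803, 0.3445, 1.2308)
Hamilton product q⊗(0,ω) = (0.7619883, 1.4098152, 0.6164739, -0.1474971)
updated quaternion q' = (-0.5352, 0.1001, 0.4566, -0.7036)
a = F/m = (0.4750, -0.9750, 0.5750)
new position p' = (-2.8640, -1.1080, 1.0280)
v' = v + a·dt = (-0.7620, -0.1780, -0.8540)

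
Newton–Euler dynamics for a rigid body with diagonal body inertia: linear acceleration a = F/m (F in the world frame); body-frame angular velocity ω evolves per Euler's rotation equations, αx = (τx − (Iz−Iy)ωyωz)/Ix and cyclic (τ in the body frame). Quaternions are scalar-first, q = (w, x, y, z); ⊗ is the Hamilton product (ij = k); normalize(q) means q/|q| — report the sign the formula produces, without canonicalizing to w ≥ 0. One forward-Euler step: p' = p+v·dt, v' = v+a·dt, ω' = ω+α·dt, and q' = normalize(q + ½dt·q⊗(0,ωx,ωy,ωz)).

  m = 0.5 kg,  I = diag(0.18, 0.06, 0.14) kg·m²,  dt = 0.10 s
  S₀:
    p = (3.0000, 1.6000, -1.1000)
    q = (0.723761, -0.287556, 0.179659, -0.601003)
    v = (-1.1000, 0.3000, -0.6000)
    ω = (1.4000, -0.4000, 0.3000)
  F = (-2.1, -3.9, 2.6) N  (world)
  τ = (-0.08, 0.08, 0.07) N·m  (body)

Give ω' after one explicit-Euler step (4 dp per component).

ω' = (1.3609, -0.2947, 0.3020)

α = I⁻¹(τ − ω×Iω) = (-0.3911, 1.0533, 0.0200)
new body rate ω' = (1.3609, -0.2947, 0.3020)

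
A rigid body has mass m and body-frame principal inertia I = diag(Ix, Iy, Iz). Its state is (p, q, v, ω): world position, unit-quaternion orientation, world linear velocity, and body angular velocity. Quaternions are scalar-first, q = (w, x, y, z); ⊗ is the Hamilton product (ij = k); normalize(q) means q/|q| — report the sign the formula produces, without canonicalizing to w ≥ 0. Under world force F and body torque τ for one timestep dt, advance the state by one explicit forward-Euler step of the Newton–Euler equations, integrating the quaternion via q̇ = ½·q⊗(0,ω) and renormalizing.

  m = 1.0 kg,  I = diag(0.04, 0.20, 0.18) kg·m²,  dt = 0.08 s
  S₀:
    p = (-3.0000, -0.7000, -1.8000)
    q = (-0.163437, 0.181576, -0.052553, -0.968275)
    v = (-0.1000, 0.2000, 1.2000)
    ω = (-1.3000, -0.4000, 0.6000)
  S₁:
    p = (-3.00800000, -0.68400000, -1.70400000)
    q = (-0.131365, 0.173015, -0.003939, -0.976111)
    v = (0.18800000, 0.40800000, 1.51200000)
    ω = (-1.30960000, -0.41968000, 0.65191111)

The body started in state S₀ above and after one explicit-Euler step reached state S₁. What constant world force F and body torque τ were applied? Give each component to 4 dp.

F = (3.6000, 2.6000, 3.9000)
τ = (0.0000, 0.0600, 0.2000)

v₁ − v₀ = (0.28800000, 0.20800000, 0.31200000)
applied force F = (3.6000, 2.6000, 3.9000)
rate change Δω = (-0.00960000, -0.01968000, 0.05191111)
gyro term ω₀×Iω₀ = (0.0048, 0.1092, 0.0832)
τ = I·(Δω/dt) + ω₀×(Iω₀) = (0.0000, 0.0600, 0.2000)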